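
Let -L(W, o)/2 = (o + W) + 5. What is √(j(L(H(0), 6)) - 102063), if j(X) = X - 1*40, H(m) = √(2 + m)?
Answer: √(-102125 - 2*√2) ≈ 319.57*I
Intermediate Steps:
L(W, o) = -10 - 2*W - 2*o (L(W, o) = -2*((o + W) + 5) = -2*((W + o) + 5) = -2*(5 + W + o) = -10 - 2*W - 2*o)
j(X) = -40 + X (j(X) = X - 40 = -40 + X)
√(j(L(H(0), 6)) - 102063) = √((-40 + (-10 - 2*√(2 + 0) - 2*6)) - 102063) = √((-40 + (-10 - 2*√2 - 12)) - 102063) = √((-40 + (-22 - 2*√2)) - 102063) = √((-62 - 2*√2) - 102063) = √(-102125 - 2*√2)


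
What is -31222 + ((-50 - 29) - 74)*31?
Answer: -35965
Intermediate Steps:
-31222 + ((-50 - 29) - 74)*31 = -31222 + (-79 - 74)*31 = -31222 - 153*31 = -31222 - 4743 = -35965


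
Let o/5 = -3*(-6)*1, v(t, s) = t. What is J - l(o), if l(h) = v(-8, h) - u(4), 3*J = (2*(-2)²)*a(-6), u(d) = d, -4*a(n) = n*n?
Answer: -12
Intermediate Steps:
a(n) = -n²/4 (a(n) = -n*n/4 = -n²/4)
o = 90 (o = 5*(-3*(-6)*1) = 5*(18*1) = 5*18 = 90)
J = -24 (J = ((2*(-2)²)*(-¼*(-6)²))/3 = ((2*4)*(-¼*36))/3 = (8*(-9))/3 = (⅓)*(-72) = -24)
l(h) = -12 (l(h) = -8 - 1*4 = -8 - 4 = -12)
J - l(o) = -24 - 1*(-12) = -24 + 12 = -12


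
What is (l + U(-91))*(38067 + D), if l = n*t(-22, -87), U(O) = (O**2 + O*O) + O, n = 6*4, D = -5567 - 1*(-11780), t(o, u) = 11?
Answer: 741025800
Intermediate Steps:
D = 6213 (D = -5567 + 11780 = 6213)
n = 24
U(O) = O + 2*O**2 (U(O) = (O**2 + O**2) + O = 2*O**2 + O = O + 2*O**2)
l = 264 (l = 24*11 = 264)
(l + U(-91))*(38067 + D) = (264 - 91*(1 + 2*(-91)))*(38067 + 6213) = (264 - 91*(1 - 182))*44280 = (264 - 91*(-181))*44280 = (264 + 16471)*44280 = 16735*44280 = 741025800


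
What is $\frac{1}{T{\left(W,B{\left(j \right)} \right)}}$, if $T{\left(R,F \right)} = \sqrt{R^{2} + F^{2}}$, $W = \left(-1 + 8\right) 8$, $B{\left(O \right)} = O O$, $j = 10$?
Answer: $\frac{\sqrt{821}}{3284} \approx 0.0087251$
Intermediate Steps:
$B{\left(O \right)} = O^{2}$
$W = 56$ ($W = 7 \cdot 8 = 56$)
$T{\left(R,F \right)} = \sqrt{F^{2} + R^{2}}$
$\frac{1}{T{\left(W,B{\left(j \right)} \right)}} = \frac{1}{\sqrt{\left(10^{2}\right)^{2} + 56^{2}}} = \frac{1}{\sqrt{100^{2} + 3136}} = \frac{1}{\sqrt{10000 + 3136}} = \frac{1}{\sqrt{13136}} = \frac{1}{4 \sqrt{821}} = \frac{\sqrt{821}}{3284}$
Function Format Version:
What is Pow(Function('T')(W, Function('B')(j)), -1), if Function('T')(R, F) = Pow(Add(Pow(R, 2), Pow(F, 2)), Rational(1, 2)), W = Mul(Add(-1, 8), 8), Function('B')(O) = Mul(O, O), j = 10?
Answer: Mul(Rational(1, 3284), Pow(821, Rational(1, 2))) ≈ 0.0087251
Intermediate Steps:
Function('B')(O) = Pow(O, 2)
W = 56 (W = Mul(7, 8) = 56)
Function('T')(R, F) = Pow(Add(Pow(F, 2), Pow(R, 2)), Rational(1, 2))
Pow(Function('T')(W, Function('B')(j)), -1) = Pow(Pow(Add(Pow(Pow(10, 2), 2), Pow(56, 2)), Rational(1, 2)), -1) = Pow(Pow(Add(Pow(100, 2), 3136), Rational(1, 2)), -1) = Pow(Pow(Add(10000, 3136), Rational(1, 2)), -1) = Pow(Pow(13136, Rational(1, 2)), -1) = Pow(Mul(4, Pow(821, Rational(1, 2))), -1) = Mul(Rational(1, 3284), Pow(821, Rational(1, 2)))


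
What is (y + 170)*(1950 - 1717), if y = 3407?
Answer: 833441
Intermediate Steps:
(y + 170)*(1950 - 1717) = (3407 + 170)*(1950 - 1717) = 3577*233 = 833441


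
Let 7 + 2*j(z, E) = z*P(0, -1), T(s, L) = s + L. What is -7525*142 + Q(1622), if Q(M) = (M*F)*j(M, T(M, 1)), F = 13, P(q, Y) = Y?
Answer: -18243097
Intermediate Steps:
T(s, L) = L + s
j(z, E) = -7/2 - z/2 (j(z, E) = -7/2 + (z*(-1))/2 = -7/2 + (-z)/2 = -7/2 - z/2)
Q(M) = 13*M*(-7/2 - M/2) (Q(M) = (M*13)*(-7/2 - M/2) = (13*M)*(-7/2 - M/2) = 13*M*(-7/2 - M/2))
-7525*142 + Q(1622) = -7525*142 + (13/2)*1622*(-7 - 1*1622) = -1068550 + (13/2)*1622*(-7 - 1622) = -1068550 + (13/2)*1622*(-1629) = -1068550 - 17174547 = -18243097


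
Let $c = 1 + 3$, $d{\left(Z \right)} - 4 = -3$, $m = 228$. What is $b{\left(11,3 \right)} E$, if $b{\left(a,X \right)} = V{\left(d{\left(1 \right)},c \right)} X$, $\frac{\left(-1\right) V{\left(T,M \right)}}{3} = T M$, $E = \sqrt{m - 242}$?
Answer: $- 36 i \sqrt{14} \approx - 134.7 i$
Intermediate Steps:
$d{\left(Z \right)} = 1$ ($d{\left(Z \right)} = 4 - 3 = 1$)
$c = 4$
$E = i \sqrt{14}$ ($E = \sqrt{228 - 242} = \sqrt{-14} = i \sqrt{14} \approx 3.7417 i$)
$V{\left(T,M \right)} = - 3 M T$ ($V{\left(T,M \right)} = - 3 T M = - 3 M T$)
$b{\left(a,X \right)} = - 12 X$ ($b{\left(a,X \right)} = \left(-3\right) 4 \cdot 1 X = - 12 X$)
$b{\left(11,3 \right)} E = \left(-12\right) 3 i \sqrt{14} = - 36 i \sqrt{14}$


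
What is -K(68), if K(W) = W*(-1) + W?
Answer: 0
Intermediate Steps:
K(W) = 0 (K(W) = -W + W = 0)
-K(68) = -1*0 = 0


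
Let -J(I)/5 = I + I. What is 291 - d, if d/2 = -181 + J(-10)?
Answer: 453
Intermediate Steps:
J(I) = -10*I (J(I) = -5*(I + I) = -10*I)
d = -162 (d = 2*(-181 - 10*(-10)) = 2*(-181 + 100) = 2*(-81) = -162)
291 - d = 291 - 1*(-162) = 291 + 162 = 453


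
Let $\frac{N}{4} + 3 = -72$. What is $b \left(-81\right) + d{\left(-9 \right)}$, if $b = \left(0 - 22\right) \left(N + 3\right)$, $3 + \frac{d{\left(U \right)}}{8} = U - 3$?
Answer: $-529374$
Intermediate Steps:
$N = -300$ ($N = -12 + 4 \left(-72\right) = -12 - 288 = -300$)
$d{\left(U \right)} = -48 + 8 U$ ($d{\left(U \right)} = -24 + 8 \left(U - 3\right) = -24 + 8 \left(-3 + U\right) = -24 + \left(-24 + 8 U\right) = -48 + 8 U$)
$b = 6534$ ($b = \left(0 - 22\right) \left(-300 + 3\right) = \left(-22\right) \left(-297\right) = 6534$)
$b \left(-81\right) + d{\left(-9 \right)} = 6534 \left(-81\right) + \left(-48 + 8 \left(-9\right)\right) = -529254 - 120 = -529374$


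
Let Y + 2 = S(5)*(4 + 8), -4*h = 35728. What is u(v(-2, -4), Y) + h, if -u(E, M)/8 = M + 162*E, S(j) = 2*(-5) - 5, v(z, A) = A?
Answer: -2292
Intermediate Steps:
h = -8932 (h = -¼*35728 = -8932)
S(j) = -15 (S(j) = -10 - 5 = -15)
Y = -182 (Y = -2 - 15*(4 + 8) = -2 - 15*12 = -2 - 180 = -182)
u(E, M) = -1296*E - 8*M (u(E, M) = -8*(M + 162*E) = -1296*E - 8*M)
u(v(-2, -4), Y) + h = (-1296*(-4) - 8*(-182)) - 8932 = (5184 + 1456) - 8932 = 6640 - 8932 = -2292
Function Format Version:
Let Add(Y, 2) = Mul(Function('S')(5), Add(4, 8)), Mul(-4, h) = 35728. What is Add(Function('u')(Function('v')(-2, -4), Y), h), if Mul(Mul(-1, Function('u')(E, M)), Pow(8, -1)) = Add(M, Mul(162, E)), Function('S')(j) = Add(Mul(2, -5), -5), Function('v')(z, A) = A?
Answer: -2292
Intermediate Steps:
h = -8932 (h = Mul(Rational(-1, 4), 35728) = -8932)
Function('S')(j) = -15 (Function('S')(j) = Add(-10, -5) = -15)
Y = -182 (Y = Add(-2, Mul(-15, Add(4, 8))) = Add(-2, Mul(-15, 12)) = Add(-2, -180) = -182)
Function('u')(E, M) = Add(Mul(-1296, E), Mul(-8, M)) (Function('u')(E, M) = Mul(-8, Add(M, Mul(162, E))) = Add(Mul(-1296, E), Mul(-8, M)))
Add(Function('u')(Function('v')(-2, -4), Y), h) = Add(Add(Mul(-1296, -4), Mul(-8, -182)), -8932) = Add(Add(5184, 1456), -8932) = Add(6640, -8932) = -2292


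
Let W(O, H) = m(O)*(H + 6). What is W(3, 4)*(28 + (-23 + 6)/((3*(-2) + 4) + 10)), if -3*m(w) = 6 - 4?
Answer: -345/2 ≈ -172.50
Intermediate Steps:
m(w) = -⅔ (m(w) = -(6 - 4)/3 = -⅓*2 = -⅔)
W(O, H) = -4 - 2*H/3 (W(O, H) = -2*(H + 6)/3 = -2*(6 + H)/3 = -4 - 2*H/3)
W(3, 4)*(28 + (-23 + 6)/((3*(-2) + 4) + 10)) = (-4 - ⅔*4)*(28 + (-23 + 6)/((3*(-2) + 4) + 10)) = (-4 - 8/3)*(28 - 17/((-6 + 4) + 10)) = -20*(28 - 17/(-2 + 10))/3 = -20*(28 - 17/8)/3 = -20/3*207/8 = -345/2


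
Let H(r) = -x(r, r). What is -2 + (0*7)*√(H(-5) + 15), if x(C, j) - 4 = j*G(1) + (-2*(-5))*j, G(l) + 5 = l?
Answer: -2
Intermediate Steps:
G(l) = -5 + l
x(C, j) = 4 + 6*j (x(C, j) = 4 + (j*(-5 + 1) + (-2*(-5))*j) = 4 + (j*(-4) + 10*j) = 4 + (-4*j + 10*j) = 4 + 6*j)
H(r) = -4 - 6*r (H(r) = -(4 + 6*r) = -4 - 6*r)
-2 + (0*7)*√(H(-5) + 15) = -2 + (0*7)*√((-4 - 6*(-5)) + 15) = -2 + 0*√((-4 + 30) + 15) = -2 + 0*√(26 + 15) = -2 + 0*√41 = -2 + 0 = -2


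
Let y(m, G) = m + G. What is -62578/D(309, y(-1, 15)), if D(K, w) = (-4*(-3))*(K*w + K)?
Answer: -31289/27810 ≈ -1.1251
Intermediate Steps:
y(m, G) = G + m
D(K, w) = 12*K + 12*K*w (D(K, w) = 12*(K + K*w) = 12*K + 12*K*w)
-62578/D(309, y(-1, 15)) = -62578*1/(3708*(1 + (15 - 1))) = -62578*1/(3708*(1 + 14)) = -62578/(12*309*15) = -62578/55620 = -62578*1/55620 = -31289/27810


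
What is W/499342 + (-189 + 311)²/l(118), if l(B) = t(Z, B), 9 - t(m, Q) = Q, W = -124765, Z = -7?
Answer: -7445805713/54428278 ≈ -136.80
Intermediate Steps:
t(m, Q) = 9 - Q
l(B) = 9 - B
W/499342 + (-189 + 311)²/l(118) = -124765/499342 + (-189 + 311)²/(9 - 1*118) = -124765*1/499342 + 122²/(9 - 118) = -124765/499342 + 14884/(-109) = -124765/499342 + 14884*(-1/109) = -124765/499342 - 14884/109 = -7445805713/54428278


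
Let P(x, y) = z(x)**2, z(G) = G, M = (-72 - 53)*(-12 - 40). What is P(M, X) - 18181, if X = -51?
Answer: 42231819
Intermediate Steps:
M = 6500 (M = -125*(-52) = 6500)
P(x, y) = x**2
P(M, X) - 18181 = 6500**2 - 18181 = 42250000 - 18181 = 42231819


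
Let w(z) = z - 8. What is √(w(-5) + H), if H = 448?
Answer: √435 ≈ 20.857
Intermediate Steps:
w(z) = -8 + z
√(w(-5) + H) = √((-8 - 5) + 448) = √(-13 + 448) = √435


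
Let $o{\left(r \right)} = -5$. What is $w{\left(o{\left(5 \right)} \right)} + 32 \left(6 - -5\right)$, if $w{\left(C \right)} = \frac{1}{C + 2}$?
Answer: $\frac{1055}{3} \approx 351.67$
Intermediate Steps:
$w{\left(C \right)} = \frac{1}{2 + C}$
$w{\left(o{\left(5 \right)} \right)} + 32 \left(6 - -5\right) = \frac{1}{2 - 5} + 32 \left(6 - -5\right) = \frac{1}{-3} + 32 \left(6 + 5\right) = - \frac{1}{3} + 32 \cdot 11 = - \frac{1}{3} + 352 = \frac{1055}{3}$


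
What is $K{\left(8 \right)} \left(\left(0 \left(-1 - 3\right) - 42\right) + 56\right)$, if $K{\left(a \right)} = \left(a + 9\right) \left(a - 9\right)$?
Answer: $-238$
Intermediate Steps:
$K{\left(a \right)} = \left(-9 + a\right) \left(9 + a\right)$ ($K{\left(a \right)} = \left(9 + a\right) \left(-9 + a\right) = \left(-9 + a\right) \left(9 + a\right)$)
$K{\left(8 \right)} \left(\left(0 \left(-1 - 3\right) - 42\right) + 56\right) = \left(-81 + 8^{2}\right) \left(\left(0 \left(-1 - 3\right) - 42\right) + 56\right) = \left(-81 + 64\right) \left(\left(0 \left(-4\right) - 42\right) + 56\right) = - 17 \left(\left(0 - 42\right) + 56\right) = - 17 \left(-42 + 56\right) = \left(-17\right) 14 = -238$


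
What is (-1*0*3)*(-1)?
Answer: 0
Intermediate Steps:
(-1*0*3)*(-1) = (0*3)*(-1) = 0*(-1) = 0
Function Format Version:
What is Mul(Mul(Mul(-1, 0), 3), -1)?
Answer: 0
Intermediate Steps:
Mul(Mul(Mul(-1, 0), 3), -1) = Mul(Mul(0, 3), -1) = Mul(0, -1) = 0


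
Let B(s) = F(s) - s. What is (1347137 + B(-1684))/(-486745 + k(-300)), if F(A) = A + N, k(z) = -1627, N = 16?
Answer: -1347153/488372 ≈ -2.7585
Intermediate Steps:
F(A) = 16 + A (F(A) = A + 16 = 16 + A)
B(s) = 16 (B(s) = (16 + s) - s = 16)
(1347137 + B(-1684))/(-486745 + k(-300)) = (1347137 + 16)/(-486745 - 1627) = 1347153/(-488372) = 1347153*(-1/488372) = -1347153/488372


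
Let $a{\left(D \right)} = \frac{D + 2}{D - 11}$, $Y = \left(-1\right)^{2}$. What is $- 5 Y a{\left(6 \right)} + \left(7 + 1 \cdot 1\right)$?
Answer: $16$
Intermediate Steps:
$Y = 1$
$a{\left(D \right)} = \frac{2 + D}{-11 + D}$
$- 5 Y a{\left(6 \right)} + \left(7 + 1 \cdot 1\right) = \left(-5\right) 1 \frac{2 + 6}{-11 + 6} + \left(7 + 1 \cdot 1\right) = - 5 \frac{1}{-5} \cdot 8 + \left(7 + 1\right) = - 5 \left(\left(- \frac{1}{5}\right) 8\right) + 8 = \left(-5\right) \left(- \frac{8}{5}\right) + 8 = 8 + 8 = 16$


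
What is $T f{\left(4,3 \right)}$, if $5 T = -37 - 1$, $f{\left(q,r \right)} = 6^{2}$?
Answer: $- \frac{1368}{5} \approx -273.6$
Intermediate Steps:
$f{\left(q,r \right)} = 36$
$T = - \frac{38}{5}$ ($T = \frac{-37 - 1}{5} = \frac{1}{5} \left(-38\right) = - \frac{38}{5} \approx -7.6$)
$T f{\left(4,3 \right)} = \left(- \frac{38}{5}\right) 36 = - \frac{1368}{5}$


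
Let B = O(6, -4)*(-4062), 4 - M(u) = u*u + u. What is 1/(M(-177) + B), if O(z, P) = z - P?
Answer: -1/71768 ≈ -1.3934e-5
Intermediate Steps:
M(u) = 4 - u - u**2 (M(u) = 4 - (u*u + u) = 4 - (u**2 + u) = 4 - (u + u**2) = 4 + (-u - u**2) = 4 - u - u**2)
B = -40620 (B = (6 - 1*(-4))*(-4062) = (6 + 4)*(-4062) = 10*(-4062) = -40620)
1/(M(-177) + B) = 1/((4 - 1*(-177) - 1*(-177)**2) - 40620) = 1/((4 + 177 - 1*31329) - 40620) = 1/((4 + 177 - 31329) - 40620) = 1/(-31148 - 40620) = 1/(-71768) = -1/71768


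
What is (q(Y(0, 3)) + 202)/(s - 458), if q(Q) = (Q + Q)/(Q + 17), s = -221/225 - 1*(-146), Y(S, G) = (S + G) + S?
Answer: -91035/140842 ≈ -0.64636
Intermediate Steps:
Y(S, G) = G + 2*S (Y(S, G) = (G + S) + S = G + 2*S)
s = 32629/225 (s = -221*1/225 + 146 = -221/225 + 146 = 32629/225 ≈ 145.02)
q(Q) = 2*Q/(17 + Q) (q(Q) = (2*Q)/(17 + Q) = 2*Q/(17 + Q))
(q(Y(0, 3)) + 202)/(s - 458) = (2*(3 + 2*0)/(17 + (3 + 2*0)) + 202)/(32629/225 - 458) = (2*(3 + 0)/(17 + (3 + 0)) + 202)/(-70421/225) = (2*3/(17 + 3) + 202)*(-225/70421) = (2*3/20 + 202)*(-225/70421) = (2*3*(1/20) + 202)*(-225/70421) = (3/10 + 202)*(-225/70421) = (2023/10)*(-225/70421) = -91035/140842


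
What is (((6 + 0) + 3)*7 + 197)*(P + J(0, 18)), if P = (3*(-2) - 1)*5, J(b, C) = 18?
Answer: -4420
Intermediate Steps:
P = -35 (P = (-6 - 1)*5 = -7*5 = -35)
(((6 + 0) + 3)*7 + 197)*(P + J(0, 18)) = (((6 + 0) + 3)*7 + 197)*(-35 + 18) = ((6 + 3)*7 + 197)*(-17) = (9*7 + 197)*(-17) = (63 + 197)*(-17) = 260*(-17) = -4420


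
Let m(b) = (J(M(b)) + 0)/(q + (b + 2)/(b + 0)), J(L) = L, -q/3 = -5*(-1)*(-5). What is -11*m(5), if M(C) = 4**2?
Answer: -440/191 ≈ -2.3037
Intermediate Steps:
q = 75 (q = -3*(-5*(-1))*(-5) = -15*(-5) = -3*(-25) = 75)
M(C) = 16
m(b) = 16/(75 + (2 + b)/b) (m(b) = (16 + 0)/(75 + (b + 2)/(b + 0)) = 16/(75 + (2 + b)/b))
-11*m(5) = -88*5/(1 + 38*5) = -88*5/(1 + 190) = -88*5/191 = -11*40/191 = -440/191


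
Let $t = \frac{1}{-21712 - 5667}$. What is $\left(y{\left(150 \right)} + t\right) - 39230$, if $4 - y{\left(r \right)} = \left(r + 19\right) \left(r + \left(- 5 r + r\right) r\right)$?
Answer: $\frac{414666563695}{27379} \approx 1.5145 \cdot 10^{7}$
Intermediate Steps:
$y{\left(r \right)} = 4 - \left(19 + r\right) \left(r - 4 r^{2}\right)$ ($y{\left(r \right)} = 4 - \left(r + 19\right) \left(r + \left(- 5 r + r\right) r\right) = 4 - \left(19 + r\right) \left(r + - 4 r r\right) = 4 - \left(19 + r\right) \left(r - 4 r^{2}\right)$)
$t = - \frac{1}{27379}$ ($t = \frac{1}{-27379} = - \frac{1}{27379} \approx -3.6524 \cdot 10^{-5}$)
$\left(y{\left(150 \right)} + t\right) - 39230 = \left(\left(4 - 2850 + 4 \cdot 150^{3} + 75 \cdot 150^{2}\right) - \frac{1}{27379}\right) - 39230 = \left(\left(4 - 2850 + 4 \cdot 3375000 + 75 \cdot 22500\right) - \frac{1}{27379}\right) - 39230 = \left(\left(4 - 2850 + 13500000 + 1687500\right) - \frac{1}{27379}\right) - 39230 = \left(15184654 - \frac{1}{27379}\right) - 39230 = \frac{415740641865}{27379} - 39230 = \frac{414666563695}{27379}$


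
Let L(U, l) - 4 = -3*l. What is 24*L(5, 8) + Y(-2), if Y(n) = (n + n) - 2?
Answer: -486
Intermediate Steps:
L(U, l) = 4 - 3*l
Y(n) = -2 + 2*n (Y(n) = 2*n - 2 = -2 + 2*n)
24*L(5, 8) + Y(-2) = 24*(4 - 3*8) + (-2 + 2*(-2)) = 24*(4 - 24) + (-2 - 4) = 24*(-20) - 6 = -480 - 6 = -486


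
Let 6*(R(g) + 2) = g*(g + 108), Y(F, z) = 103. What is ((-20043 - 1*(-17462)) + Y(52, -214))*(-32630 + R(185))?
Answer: 58475431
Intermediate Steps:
R(g) = -2 + g*(108 + g)/6 (R(g) = -2 + (g*(g + 108))/6 = -2 + (g*(108 + g))/6 = -2 + g*(108 + g)/6)
((-20043 - 1*(-17462)) + Y(52, -214))*(-32630 + R(185)) = ((-20043 - 1*(-17462)) + 103)*(-32630 + (-2 + 18*185 + (⅙)*185²)) = ((-20043 + 17462) + 103)*(-32630 + (-2 + 3330 + (⅙)*34225)) = (-2581 + 103)*(-32630 + (-2 + 3330 + 34225/6)) = -2478*(-32630 + 54193/6) = -2478*(-141587/6) = 58475431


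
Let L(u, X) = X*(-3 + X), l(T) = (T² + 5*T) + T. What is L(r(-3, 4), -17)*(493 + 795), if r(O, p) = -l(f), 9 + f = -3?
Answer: 437920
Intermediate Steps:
f = -12 (f = -9 - 3 = -12)
l(T) = T² + 6*T
r(O, p) = -72 (r(O, p) = -(-12)*(6 - 12) = -(-12)*(-6) = -1*72 = -72)
L(r(-3, 4), -17)*(493 + 795) = (-17*(-3 - 17))*(493 + 795) = -17*(-20)*1288 = 340*1288 = 437920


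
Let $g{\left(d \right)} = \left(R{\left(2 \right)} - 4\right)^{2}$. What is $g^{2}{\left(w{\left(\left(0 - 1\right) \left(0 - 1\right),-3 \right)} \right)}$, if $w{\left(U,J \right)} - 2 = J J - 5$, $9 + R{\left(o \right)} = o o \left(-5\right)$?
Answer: $1185921$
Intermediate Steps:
$R{\left(o \right)} = -9 - 5 o^{2}$ ($R{\left(o \right)} = -9 + o o \left(-5\right) = -9 + o^{2} \left(-5\right) = -9 - 5 o^{2}$)
$w{\left(U,J \right)} = -3 + J^{2}$ ($w{\left(U,J \right)} = 2 + \left(J J - 5\right) = 2 + \left(J^{2} - 5\right) = 2 + \left(-5 + J^{2}\right) = -3 + J^{2}$)
$g{\left(d \right)} = 1089$ ($g{\left(d \right)} = \left(\left(-9 - 5 \cdot 2^{2}\right) - 4\right)^{2} = \left(\left(-9 - 20\right) - 4\right)^{2} = \left(-29 - 4\right)^{2} = \left(-33\right)^{2} = 1089$)
$g^{2}{\left(w{\left(\left(0 - 1\right) \left(0 - 1\right),-3 \right)} \right)} = 1089^{2} = 1185921$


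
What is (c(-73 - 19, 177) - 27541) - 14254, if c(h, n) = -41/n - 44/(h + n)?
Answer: -628817048/15045 ≈ -41796.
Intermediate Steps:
c(h, n) = -44/(h + n) - 41/n
(c(-73 - 19, 177) - 27541) - 14254 = ((-85*177 - 41*(-73 - 19))/(177*((-73 - 19) + 177)) - 27541) - 14254 = ((-15045 - 41*(-92))/(177*(-92 + 177)) - 27541) - 14254 = ((1/177)*(-15045 + 3772)/85 - 27541) - 14254 = ((1/177)*(1/85)*(-11273) - 27541) - 14254 = (-11273/15045 - 27541) - 14254 = -414365618/15045 - 14254 = -628817048/15045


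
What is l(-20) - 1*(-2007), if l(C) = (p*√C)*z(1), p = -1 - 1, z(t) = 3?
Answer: 2007 - 12*I*√5 ≈ 2007.0 - 26.833*I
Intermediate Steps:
p = -2
l(C) = -6*√C (l(C) = -2*√C*3 = -6*√C)
l(-20) - 1*(-2007) = -12*I*√5 - 1*(-2007) = -12*I*√5 + 2007 = 2007 - 12*I*√5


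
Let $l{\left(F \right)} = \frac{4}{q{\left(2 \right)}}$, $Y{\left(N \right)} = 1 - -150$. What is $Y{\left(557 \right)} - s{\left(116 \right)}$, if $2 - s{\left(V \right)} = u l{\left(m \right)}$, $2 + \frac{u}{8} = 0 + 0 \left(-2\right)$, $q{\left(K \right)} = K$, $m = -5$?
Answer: $117$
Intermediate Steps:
$Y{\left(N \right)} = 151$ ($Y{\left(N \right)} = 1 + 150 = 151$)
$l{\left(F \right)} = 2$ ($l{\left(F \right)} = \frac{4}{2} = 4 \cdot \frac{1}{2} = 2$)
$u = -16$ ($u = -16 + 8 \left(0 + 0 \left(-2\right)\right) = -16 + 8 \left(0 + 0\right) = -16 + 8 \cdot 0 = -16 + 0 = -16$)
$s{\left(V \right)} = 34$ ($s{\left(V \right)} = 2 - \left(-16\right) 2 = 2 - -32 = 2 + 32 = 34$)
$Y{\left(557 \right)} - s{\left(116 \right)} = 151 - 34 = 117$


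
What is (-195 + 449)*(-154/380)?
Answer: -9779/95 ≈ -102.94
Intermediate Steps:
(-195 + 449)*(-154/380) = 254*(-154*1/380) = 254*(-77/190) = -9779/95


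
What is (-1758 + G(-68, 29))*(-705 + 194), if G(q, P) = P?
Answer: 883519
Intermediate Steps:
(-1758 + G(-68, 29))*(-705 + 194) = (-1758 + 29)*(-705 + 194) = -1729*(-511) = 883519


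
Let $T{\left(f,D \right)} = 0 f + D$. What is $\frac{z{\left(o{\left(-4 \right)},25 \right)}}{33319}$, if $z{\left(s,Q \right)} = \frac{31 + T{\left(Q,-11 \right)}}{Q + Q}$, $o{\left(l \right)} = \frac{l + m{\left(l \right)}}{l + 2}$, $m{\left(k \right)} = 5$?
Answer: $\frac{2}{166595} \approx 1.2005 \cdot 10^{-5}$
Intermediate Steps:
$T{\left(f,D \right)} = D$ ($T{\left(f,D \right)} = 0 + D = D$)
$o{\left(l \right)} = \frac{5 + l}{2 + l}$ ($o{\left(l \right)} = \frac{l + 5}{l + 2} = \frac{5 + l}{2 + l}$)
$z{\left(s,Q \right)} = \frac{10}{Q}$ ($z{\left(s,Q \right)} = \frac{31 - 11}{Q + Q} = \frac{20}{2 Q} = 20 \frac{1}{2 Q} = \frac{10}{Q}$)
$\frac{z{\left(o{\left(-4 \right)},25 \right)}}{33319} = \frac{10 \cdot \frac{1}{25}}{33319} = 10 \cdot \frac{1}{25} \cdot \frac{1}{33319} = \frac{2}{5} \cdot \frac{1}{33319} = \frac{2}{166595}$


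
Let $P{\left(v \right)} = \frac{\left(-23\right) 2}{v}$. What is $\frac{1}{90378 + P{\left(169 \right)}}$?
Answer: $\frac{169}{15273836} \approx 1.1065 \cdot 10^{-5}$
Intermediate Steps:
$P{\left(v \right)} = - \frac{46}{v}$
$\frac{1}{90378 + P{\left(169 \right)}} = \frac{1}{90378 - \frac{46}{169}} = \frac{1}{\frac{15273836}{169}} = \frac{169}{15273836}$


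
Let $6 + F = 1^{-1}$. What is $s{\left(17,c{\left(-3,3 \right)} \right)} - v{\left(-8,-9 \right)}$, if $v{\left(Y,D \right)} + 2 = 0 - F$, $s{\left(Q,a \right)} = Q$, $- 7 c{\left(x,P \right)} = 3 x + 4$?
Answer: $14$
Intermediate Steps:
$c{\left(x,P \right)} = - \frac{4}{7} - \frac{3 x}{7}$ ($c{\left(x,P \right)} = - \frac{3 x + 4}{7} = - \frac{4 + 3 x}{7} = - \frac{4}{7} - \frac{3 x}{7}$)
$F = -5$ ($F = -6 + 1^{-1} = -6 + 1 = -5$)
$v{\left(Y,D \right)} = 3$ ($v{\left(Y,D \right)} = -2 + \left(0 - -5\right) = -2 + \left(0 + 5\right) = -2 + 5 = 3$)
$s{\left(17,c{\left(-3,3 \right)} \right)} - v{\left(-8,-9 \right)} = 17 - 3 = 14$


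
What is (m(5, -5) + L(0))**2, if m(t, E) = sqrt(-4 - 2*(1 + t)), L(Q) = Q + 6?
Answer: 20 + 48*I ≈ 20.0 + 48.0*I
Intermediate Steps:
L(Q) = 6 + Q
m(t, E) = sqrt(-6 - 2*t) (m(t, E) = sqrt(-4 + (-2 - 2*t)) = sqrt(-6 - 2*t))
(m(5, -5) + L(0))**2 = (sqrt(-6 - 2*5) + (6 + 0))**2 = (sqrt(-6 - 10) + 6)**2 = (sqrt(-16) + 6)**2 = (4*I + 6)**2 = (6 + 4*I)**2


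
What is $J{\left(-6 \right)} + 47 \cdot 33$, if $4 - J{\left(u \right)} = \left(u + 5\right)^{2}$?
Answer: $1554$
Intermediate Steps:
$J{\left(u \right)} = 4 - \left(5 + u\right)^{2}$ ($J{\left(u \right)} = 4 - \left(u + 5\right)^{2} = 4 - \left(5 + u\right)^{2}$)
$J{\left(-6 \right)} + 47 \cdot 33 = \left(4 - \left(5 - 6\right)^{2}\right) + 47 \cdot 33 = \left(4 - \left(-1\right)^{2}\right) + 1551 = \left(4 - 1\right) + 1551 = 3 + 1551 = 1554$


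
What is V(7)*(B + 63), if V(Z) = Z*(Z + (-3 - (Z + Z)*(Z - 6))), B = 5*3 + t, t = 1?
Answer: -5530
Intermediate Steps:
B = 16 (B = 5*3 + 1 = 15 + 1 = 16)
V(Z) = Z*(-3 + Z - 2*Z*(-6 + Z)) (V(Z) = Z*(Z + (-3 - 2*Z*(-6 + Z))) = Z*(-3 + Z - 2*Z*(-6 + Z)))
V(7)*(B + 63) = (7*(-3 - 2*7² + 13*7))*(16 + 63) = (7*(-3 - 2*49 + 91))*79 = (7*(-3 - 98 + 91))*79 = (7*(-10))*79 = -70*79 = -5530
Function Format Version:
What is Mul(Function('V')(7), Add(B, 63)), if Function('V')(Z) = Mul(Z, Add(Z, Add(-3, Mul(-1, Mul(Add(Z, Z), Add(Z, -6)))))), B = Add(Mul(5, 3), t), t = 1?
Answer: -5530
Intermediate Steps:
B = 16 (B = Add(Mul(5, 3), 1) = Add(15, 1) = 16)
Function('V')(Z) = Mul(Z, Add(-3, Z, Mul(-2, Z, Add(-6, Z)))) (Function('V')(Z) = Mul(Z, Add(Z, Add(-3, Mul(-1, Mul(Mul(2, Z), Add(-6, Z)))))) = Mul(Z, Add(Z, Add(-3, Mul(-1, Mul(2, Z, Add(-6, Z)))))) = Mul(Z, Add(Z, Add(-3, Mul(-2, Z, Add(-6, Z))))) = Mul(Z, Add(-3, Z, Mul(-2, Z, Add(-6, Z)))))
Mul(Function('V')(7), Add(B, 63)) = Mul(Mul(7, Add(-3, Mul(-2, Pow(7, 2)), Mul(13, 7))), Add(16, 63)) = Mul(Mul(7, Add(-3, Mul(-2, 49), 91)), 79) = Mul(Mul(7, Add(-3, -98, 91)), 79) = Mul(Mul(7, -10), 79) = Mul(-70, 79) = -5530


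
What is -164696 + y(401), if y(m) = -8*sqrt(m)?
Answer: -164696 - 8*sqrt(401) ≈ -1.6486e+5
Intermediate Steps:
-164696 + y(401) = -164696 - 8*sqrt(401)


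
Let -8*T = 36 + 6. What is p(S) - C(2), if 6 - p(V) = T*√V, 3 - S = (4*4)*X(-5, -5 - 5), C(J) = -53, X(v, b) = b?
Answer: 59 + 21*√163/4 ≈ 126.03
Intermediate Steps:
T = -21/4 (T = -(36 + 6)/8 = -⅛*42 = -21/4 ≈ -5.2500)
S = 163 (S = 3 - 4*4*(-5 - 5) = 3 - 16*(-10) = 3 - 1*(-160) = 3 + 160 = 163)
p(V) = 6 + 21*√V/4 (p(V) = 6 - (-21)*√V/4 = 6 + 21*√V/4)
p(S) - C(2) = (6 + 21*√163/4) - 1*(-53) = (6 + 21*√163/4) + 53 = 59 + 21*√163/4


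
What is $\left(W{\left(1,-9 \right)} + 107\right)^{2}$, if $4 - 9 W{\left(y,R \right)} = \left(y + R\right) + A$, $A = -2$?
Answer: $\frac{954529}{81} \approx 11784.0$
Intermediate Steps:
$W{\left(y,R \right)} = \frac{2}{3} - \frac{R}{9} - \frac{y}{9}$ ($W{\left(y,R \right)} = \frac{4}{9} - \frac{\left(y + R\right) - 2}{9} = \frac{4}{9} - \frac{\left(R + y\right) - 2}{9} = \frac{4}{9} - \frac{-2 + R + y}{9} = \frac{4}{9} - \left(- \frac{2}{9} + \frac{R}{9} + \frac{y}{9}\right) = \frac{2}{3} - \frac{R}{9} - \frac{y}{9}$)
$\left(W{\left(1,-9 \right)} + 107\right)^{2} = \left(\left(\frac{2}{3} - -1 - \frac{1}{9}\right) + 107\right)^{2} = \left(\left(\frac{2}{3} + 1 - \frac{1}{9}\right) + 107\right)^{2} = \left(\frac{14}{9} + 107\right)^{2} = \left(\frac{977}{9}\right)^{2} = \frac{954529}{81}$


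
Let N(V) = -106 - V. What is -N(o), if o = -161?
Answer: -55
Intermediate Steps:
-N(o) = -(-106 - 1*(-161)) = -(-106 + 161) = -1*55 = -55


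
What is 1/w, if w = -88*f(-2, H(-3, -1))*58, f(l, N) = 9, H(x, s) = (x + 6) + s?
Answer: -1/45936 ≈ -2.1769e-5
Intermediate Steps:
H(x, s) = 6 + s + x (H(x, s) = (6 + x) + s = 6 + s + x)
w = -45936 (w = -88*9*58 = -792*58 = -45936)
1/w = 1/(-45936) = -1/45936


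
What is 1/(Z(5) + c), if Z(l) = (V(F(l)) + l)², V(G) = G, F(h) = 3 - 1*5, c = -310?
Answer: -1/301 ≈ -0.0033223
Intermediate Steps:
F(h) = -2 (F(h) = 3 - 5 = -2)
Z(l) = (-2 + l)²
1/(Z(5) + c) = 1/((-2 + 5)² - 310) = 1/(3² - 310) = 1/(9 - 310) = 1/(-301) = -1/301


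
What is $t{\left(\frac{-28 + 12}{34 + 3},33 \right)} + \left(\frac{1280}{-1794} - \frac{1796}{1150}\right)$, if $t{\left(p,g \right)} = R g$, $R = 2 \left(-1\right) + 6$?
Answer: $\frac{2909078}{22425} \approx 129.72$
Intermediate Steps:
$R = 4$ ($R = -2 + 6 = 4$)
$t{\left(p,g \right)} = 4 g$
$t{\left(\frac{-28 + 12}{34 + 3},33 \right)} + \left(\frac{1280}{-1794} - \frac{1796}{1150}\right) = 4 \cdot 33 + \left(\frac{1280}{-1794} - \frac{1796}{1150}\right) = 132 + \left(1280 \left(- \frac{1}{1794}\right) - \frac{898}{575}\right) = 132 - \frac{51022}{22425} = \frac{2909078}{22425}$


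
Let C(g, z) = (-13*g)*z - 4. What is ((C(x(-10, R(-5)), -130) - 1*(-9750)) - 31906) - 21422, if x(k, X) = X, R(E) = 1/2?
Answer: -42737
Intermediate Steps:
R(E) = ½
C(g, z) = -4 - 13*g*z (C(g, z) = -13*g*z - 4 = -4 - 13*g*z)
((C(x(-10, R(-5)), -130) - 1*(-9750)) - 31906) - 21422 = (((-4 - 13*½*(-130)) - 1*(-9750)) - 31906) - 21422 = (((-4 + 845) + 9750) - 31906) - 21422 = ((841 + 9750) - 31906) - 21422 = (10591 - 31906) - 21422 = -21315 - 21422 = -42737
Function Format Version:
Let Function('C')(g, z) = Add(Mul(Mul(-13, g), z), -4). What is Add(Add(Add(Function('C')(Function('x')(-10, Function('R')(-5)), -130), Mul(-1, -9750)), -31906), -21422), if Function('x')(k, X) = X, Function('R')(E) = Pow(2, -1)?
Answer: -42737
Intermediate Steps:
Function('R')(E) = Rational(1, 2)
Function('C')(g, z) = Add(-4, Mul(-13, g, z)) (Function('C')(g, z) = Add(Mul(-13, g, z), -4) = Add(-4, Mul(-13, g, z)))
Add(Add(Add(Function('C')(Function('x')(-10, Function('R')(-5)), -130), Mul(-1, -9750)), -31906), -21422) = Add(Add(Add(Add(-4, Mul(-13, Rational(1, 2), -130)), Mul(-1, -9750)), -31906), -21422) = Add(Add(Add(Add(-4, 845), 9750), -31906), -21422) = Add(Add(Add(841, 9750), -31906), -21422) = Add(Add(10591, -31906), -21422) = Add(-21315, -21422) = -42737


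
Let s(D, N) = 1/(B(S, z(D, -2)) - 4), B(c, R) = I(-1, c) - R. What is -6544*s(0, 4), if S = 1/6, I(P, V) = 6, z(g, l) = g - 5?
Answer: -6544/7 ≈ -934.86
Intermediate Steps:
z(g, l) = -5 + g
S = 1/6 ≈ 0.16667
B(c, R) = 6 - R
s(D, N) = 1/(7 - D) (s(D, N) = 1/((6 - (-5 + D)) - 4) = 1/((6 + (5 - D)) - 4) = 1/((11 - D) - 4) = 1/(7 - D))
-6544*s(0, 4) = -(-6544)/(-7 + 0) = -(-6544)/(-7) = -(-6544)*(-1)/7 = -6544*1/7 = -6544/7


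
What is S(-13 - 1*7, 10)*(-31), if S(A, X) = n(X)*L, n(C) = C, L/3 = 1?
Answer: -930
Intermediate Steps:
L = 3 (L = 3*1 = 3)
S(A, X) = 3*X (S(A, X) = X*3 = 3*X)
S(-13 - 1*7, 10)*(-31) = (3*10)*(-31) = 30*(-31) = -930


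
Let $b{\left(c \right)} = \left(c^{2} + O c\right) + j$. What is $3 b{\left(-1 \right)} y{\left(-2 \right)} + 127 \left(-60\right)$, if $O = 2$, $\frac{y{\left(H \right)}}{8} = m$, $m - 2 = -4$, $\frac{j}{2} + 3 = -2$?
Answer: $-7092$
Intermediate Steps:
$j = -10$ ($j = -6 + 2 \left(-2\right) = -6 - 4 = -10$)
$m = -2$ ($m = 2 - 4 = -2$)
$y{\left(H \right)} = -16$ ($y{\left(H \right)} = 8 \left(-2\right) = -16$)
$b{\left(c \right)} = -10 + c^{2} + 2 c$ ($b{\left(c \right)} = \left(c^{2} + 2 c\right) - 10 = -10 + c^{2} + 2 c$)
$3 b{\left(-1 \right)} y{\left(-2 \right)} + 127 \left(-60\right) = 3 \left(-10 + \left(-1\right)^{2} + 2 \left(-1\right)\right) \left(-16\right) + 127 \left(-60\right) = 3 \left(-10 + 1 - 2\right) \left(-16\right) - 7620 = 3 \left(-11\right) \left(-16\right) - 7620 = \left(-33\right) \left(-16\right) - 7620 = 528 - 7620 = -7092$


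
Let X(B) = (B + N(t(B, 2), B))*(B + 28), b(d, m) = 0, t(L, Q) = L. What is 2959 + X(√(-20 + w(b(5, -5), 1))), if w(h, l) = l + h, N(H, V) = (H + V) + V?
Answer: 2883 + 112*I*√19 ≈ 2883.0 + 488.2*I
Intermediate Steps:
N(H, V) = H + 2*V
w(h, l) = h + l
X(B) = 4*B*(28 + B) (X(B) = (B + (B + 2*B))*(B + 28) = (B + 3*B)*(28 + B) = (4*B)*(28 + B) = 4*B*(28 + B))
2959 + X(√(-20 + w(b(5, -5), 1))) = 2959 + 4*√(-20 + (0 + 1))*(28 + √(-20 + (0 + 1))) = 2959 + 4*√(-20 + 1)*(28 + √(-20 + 1)) = 2959 + 4*√(-19)*(28 + √(-19)) = 2959 + 4*(I*√19)*(28 + I*√19) = 2959 + 4*I*√19*(28 + I*√19)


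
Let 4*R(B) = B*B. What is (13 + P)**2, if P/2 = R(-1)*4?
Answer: 225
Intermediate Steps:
R(B) = B**2/4 (R(B) = (B*B)/4 = B**2/4)
P = 2 (P = 2*(((1/4)*(-1)**2)*4) = 2*(((1/4)*1)*4) = 2*((1/4)*4) = 2*1 = 2)
(13 + P)**2 = (13 + 2)**2 = 15**2 = 225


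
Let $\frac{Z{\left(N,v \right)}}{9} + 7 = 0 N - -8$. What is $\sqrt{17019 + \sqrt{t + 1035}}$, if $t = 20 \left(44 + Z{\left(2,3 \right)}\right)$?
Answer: $\sqrt{17019 + \sqrt{2095}} \approx 130.63$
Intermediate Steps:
$Z{\left(N,v \right)} = 9$ ($Z{\left(N,v \right)} = -63 + 9 \left(0 N - -8\right) = -63 + 9 \left(0 + 8\right) = -63 + 9 \cdot 8 = -63 + 72 = 9$)
$t = 1060$ ($t = 20 \left(44 + 9\right) = 20 \cdot 53 = 1060$)
$\sqrt{17019 + \sqrt{t + 1035}} = \sqrt{17019 + \sqrt{1060 + 1035}} = \sqrt{17019 + \sqrt{2095}}$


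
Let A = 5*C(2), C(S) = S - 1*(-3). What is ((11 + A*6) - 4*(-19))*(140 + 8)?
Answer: 35076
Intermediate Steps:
C(S) = 3 + S (C(S) = S + 3 = 3 + S)
A = 25 (A = 5*(3 + 2) = 5*5 = 25)
((11 + A*6) - 4*(-19))*(140 + 8) = ((11 + 25*6) - 4*(-19))*(140 + 8) = ((11 + 150) + 76)*148 = (161 + 76)*148 = 237*148 = 35076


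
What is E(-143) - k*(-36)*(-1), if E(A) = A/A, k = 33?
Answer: -1187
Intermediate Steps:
E(A) = 1
E(-143) - k*(-36)*(-1) = 1 - 33*(-36)*(-1) = 1 - (-1188)*(-1) = 1 - 1*1188 = 1 - 1188 = -1187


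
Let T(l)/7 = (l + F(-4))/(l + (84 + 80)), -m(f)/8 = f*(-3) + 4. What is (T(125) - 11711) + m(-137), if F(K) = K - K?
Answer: -4343084/289 ≈ -15028.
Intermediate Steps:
F(K) = 0
m(f) = -32 + 24*f (m(f) = -8*(f*(-3) + 4) = -8*(-3*f + 4) = -8*(4 - 3*f) = -32 + 24*f)
T(l) = 7*l/(164 + l) (T(l) = 7*((l + 0)/(l + (84 + 80))) = 7*(l/(l + 164)) = 7*(l/(164 + l)) = 7*l/(164 + l))
(T(125) - 11711) + m(-137) = (7*125/(164 + 125) - 11711) + (-32 + 24*(-137)) = (7*125/289 - 11711) + (-32 - 3288) = (7*125*(1/289) - 11711) - 3320 = (875/289 - 11711) - 3320 = -3383604/289 - 3320 = -4343084/289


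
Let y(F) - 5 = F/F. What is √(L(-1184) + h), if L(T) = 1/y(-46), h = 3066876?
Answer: √110407542/6 ≈ 1751.3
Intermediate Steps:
y(F) = 6 (y(F) = 5 + F/F = 5 + 1 = 6)
L(T) = ⅙ (L(T) = 1/6 = ⅙)
√(L(-1184) + h) = √(⅙ + 3066876) = √(18401257/6) = √110407542/6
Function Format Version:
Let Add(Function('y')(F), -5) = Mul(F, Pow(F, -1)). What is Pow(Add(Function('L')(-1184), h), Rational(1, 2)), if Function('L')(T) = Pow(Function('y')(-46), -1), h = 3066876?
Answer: Mul(Rational(1, 6), Pow(110407542, Rational(1, 2))) ≈ 1751.3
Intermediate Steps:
Function('y')(F) = 6 (Function('y')(F) = Add(5, Mul(F, Pow(F, -1))) = Add(5, 1) = 6)
Function('L')(T) = Rational(1, 6) (Function('L')(T) = Pow(6, -1) = Rational(1, 6))
Pow(Add(Function('L')(-1184), h), Rational(1, 2)) = Pow(Add(Rational(1, 6), 3066876), Rational(1, 2)) = Pow(Rational(18401257, 6), Rational(1, 2)) = Mul(Rational(1, 6), Pow(110407542, Rational(1, 2)))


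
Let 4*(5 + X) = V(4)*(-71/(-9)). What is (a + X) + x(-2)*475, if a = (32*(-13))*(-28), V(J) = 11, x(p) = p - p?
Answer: 419929/36 ≈ 11665.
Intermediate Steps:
x(p) = 0
a = 11648 (a = -416*(-28) = 11648)
X = 601/36 (X = -5 + (11*(-71/(-9)))/4 = -5 + (11*(-71*(-⅑)))/4 = -5 + (11*(71/9))/4 = -5 + (¼)*(781/9) = -5 + 781/36 = 601/36 ≈ 16.694)
(a + X) + x(-2)*475 = (11648 + 601/36) + 0*475 = 419929/36 + 0 = 419929/36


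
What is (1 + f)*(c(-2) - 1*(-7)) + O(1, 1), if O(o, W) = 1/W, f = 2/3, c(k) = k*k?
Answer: 58/3 ≈ 19.333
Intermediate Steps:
c(k) = k²
f = ⅔ (f = 2*(⅓) = ⅔ ≈ 0.66667)
(1 + f)*(c(-2) - 1*(-7)) + O(1, 1) = (1 + ⅔)*((-2)² - 1*(-7)) + 1/1 = 5*(4 + 7)/3 + 1 = (5/3)*11 + 1 = 55/3 + 1 = 58/3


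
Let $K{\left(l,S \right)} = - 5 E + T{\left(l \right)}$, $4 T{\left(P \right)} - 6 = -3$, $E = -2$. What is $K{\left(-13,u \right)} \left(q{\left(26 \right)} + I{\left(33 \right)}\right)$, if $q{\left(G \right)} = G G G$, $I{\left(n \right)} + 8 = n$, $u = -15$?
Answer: $\frac{756843}{4} \approx 1.8921 \cdot 10^{5}$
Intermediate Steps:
$I{\left(n \right)} = -8 + n$
$T{\left(P \right)} = \frac{3}{4}$ ($T{\left(P \right)} = \frac{3}{2} + \frac{1}{4} \left(-3\right) = \frac{3}{2} - \frac{3}{4} = \frac{3}{4}$)
$K{\left(l,S \right)} = \frac{43}{4}$ ($K{\left(l,S \right)} = \left(-5\right) \left(-2\right) + \frac{3}{4} = 10 + \frac{3}{4} = \frac{43}{4}$)
$q{\left(G \right)} = G^{3}$ ($q{\left(G \right)} = G^{2} G = G^{3}$)
$K{\left(-13,u \right)} \left(q{\left(26 \right)} + I{\left(33 \right)}\right) = \frac{43 \left(26^{3} + \left(-8 + 33\right)\right)}{4} = \frac{43 \left(17576 + 25\right)}{4} = \frac{43}{4} \cdot 17601 = \frac{756843}{4}$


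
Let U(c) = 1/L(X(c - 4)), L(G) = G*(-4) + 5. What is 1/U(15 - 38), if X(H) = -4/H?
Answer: 119/27 ≈ 4.4074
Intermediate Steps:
L(G) = 5 - 4*G (L(G) = -4*G + 5 = 5 - 4*G)
U(c) = 1/(5 + 16/(-4 + c)) (U(c) = 1/(5 - (-16)/(c - 4)) = 1/(5 - (-16)/(-4 + c)) = 1/(5 + 16/(-4 + c)))
1/U(15 - 38) = 1/((-4 + (15 - 38))/(-4 + 5*(15 - 38))) = 1/((-4 - 23)/(-4 + 5*(-23))) = 1/(-27/(-4 - 115)) = 1/(-27/(-119)) = 1/(-1/119*(-27)) = 1/(27/119) = 119/27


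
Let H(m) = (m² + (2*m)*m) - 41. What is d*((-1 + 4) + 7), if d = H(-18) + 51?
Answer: 9820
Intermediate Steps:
H(m) = -41 + 3*m² (H(m) = (m² + 2*m²) - 41 = 3*m² - 41 = -41 + 3*m²)
d = 982 (d = (-41 + 3*(-18)²) + 51 = (-41 + 3*324) + 51 = (-41 + 972) + 51 = 931 + 51 = 982)
d*((-1 + 4) + 7) = 982*((-1 + 4) + 7) = 982*(3 + 7) = 982*10 = 9820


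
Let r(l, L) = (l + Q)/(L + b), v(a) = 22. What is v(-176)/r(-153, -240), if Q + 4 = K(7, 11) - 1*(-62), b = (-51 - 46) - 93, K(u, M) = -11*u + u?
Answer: 172/3 ≈ 57.333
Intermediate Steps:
K(u, M) = -10*u
b = -190 (b = -97 - 93 = -190)
Q = -12 (Q = -4 + (-10*7 - 1*(-62)) = -4 + (-70 + 62) = -4 - 8 = -12)
r(l, L) = (-12 + l)/(-190 + L) (r(l, L) = (l - 12)/(L - 190) = (-12 + l)/(-190 + L))
v(-176)/r(-153, -240) = 22/(((-12 - 153)/(-190 - 240))) = 22/((-165/(-430))) = 22/((-1/430*(-165))) = 22/(33/86) = 22*(86/33) = 172/3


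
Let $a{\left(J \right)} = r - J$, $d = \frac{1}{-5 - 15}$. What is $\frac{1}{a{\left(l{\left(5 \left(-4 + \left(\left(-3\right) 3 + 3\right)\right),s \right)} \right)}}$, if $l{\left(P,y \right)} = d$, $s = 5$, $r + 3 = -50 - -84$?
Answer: $\frac{20}{621} \approx 0.032206$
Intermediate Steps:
$d = - \frac{1}{20}$ ($d = \frac{1}{-20} = - \frac{1}{20} \approx -0.05$)
$r = 31$ ($r = -3 - -34 = -3 + \left(-50 + 84\right) = -3 + 34 = 31$)
$l{\left(P,y \right)} = - \frac{1}{20}$
$a{\left(J \right)} = 31 - J$
$\frac{1}{a{\left(l{\left(5 \left(-4 + \left(\left(-3\right) 3 + 3\right)\right),s \right)} \right)}} = \frac{1}{31 - - \frac{1}{20}} = \frac{1}{31 + \frac{1}{20}} = \frac{1}{\frac{621}{20}} = \frac{20}{621}$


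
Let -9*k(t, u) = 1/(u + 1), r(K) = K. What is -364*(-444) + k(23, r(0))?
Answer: 1454543/9 ≈ 1.6162e+5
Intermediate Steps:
k(t, u) = -1/(9*(1 + u)) (k(t, u) = -1/(9*(u + 1)) = -1/(9*(1 + u)))
-364*(-444) + k(23, r(0)) = -364*(-444) - 1/(9 + 9*0) = 161616 - 1/(9 + 0) = 161616 - 1/9 = 161616 - 1*⅑ = 161616 - ⅑ = 1454543/9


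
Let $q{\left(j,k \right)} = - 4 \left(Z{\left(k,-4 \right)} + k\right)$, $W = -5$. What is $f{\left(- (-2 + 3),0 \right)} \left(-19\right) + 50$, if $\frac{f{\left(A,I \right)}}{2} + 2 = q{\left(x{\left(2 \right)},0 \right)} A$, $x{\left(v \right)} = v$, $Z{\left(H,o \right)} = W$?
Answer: $886$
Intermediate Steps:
$Z{\left(H,o \right)} = -5$
$q{\left(j,k \right)} = 20 - 4 k$ ($q{\left(j,k \right)} = - 4 \left(-5 + k\right) = 20 - 4 k$)
$f{\left(A,I \right)} = -4 + 40 A$ ($f{\left(A,I \right)} = -4 + 2 \left(20 - 0\right) A = -4 + 2 \left(20 + 0\right) A = -4 + 2 \cdot 20 A = -4 + 40 A$)
$f{\left(- (-2 + 3),0 \right)} \left(-19\right) + 50 = \left(-4 + 40 \left(- (-2 + 3)\right)\right) \left(-19\right) + 50 = \left(-4 + 40 \left(\left(-1\right) 1\right)\right) \left(-19\right) + 50 = \left(-4 + 40 \left(-1\right)\right) \left(-19\right) + 50 = \left(-4 - 40\right) \left(-19\right) + 50 = \left(-44\right) \left(-19\right) + 50 = 836 + 50 = 886$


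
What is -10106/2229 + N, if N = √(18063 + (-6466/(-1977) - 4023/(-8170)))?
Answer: -10106/2229 + √4713438010533284490/16152090 ≈ 129.88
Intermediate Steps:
N = √4713438010533284490/16152090 (N = √(18063 + (-6466*(-1/1977) - 4023*(-1/8170))) = √(18063 + (6466/1977 + 4023/8170)) = √(18063 + 60780691/16152090) = √(291815982361/16152090) = √4713438010533284490/16152090 ≈ 134.41)
-10106/2229 + N = -10106/2229 + √4713438010533284490/16152090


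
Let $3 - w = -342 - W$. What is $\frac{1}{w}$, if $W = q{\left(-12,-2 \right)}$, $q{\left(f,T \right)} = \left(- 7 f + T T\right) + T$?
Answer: $\frac{1}{431} \approx 0.0023202$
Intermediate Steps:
$q{\left(f,T \right)} = T + T^{2} - 7 f$ ($q{\left(f,T \right)} = \left(- 7 f + T^{2}\right) + T = \left(T^{2} - 7 f\right) + T = T + T^{2} - 7 f$)
$W = 86$ ($W = -2 + \left(-2\right)^{2} - -84 = -2 + 4 + 84 = 86$)
$w = 431$ ($w = 3 - \left(-342 - 86\right) = 3 - -428 = 3 + 428 = 431$)
$\frac{1}{w} = \frac{1}{431}$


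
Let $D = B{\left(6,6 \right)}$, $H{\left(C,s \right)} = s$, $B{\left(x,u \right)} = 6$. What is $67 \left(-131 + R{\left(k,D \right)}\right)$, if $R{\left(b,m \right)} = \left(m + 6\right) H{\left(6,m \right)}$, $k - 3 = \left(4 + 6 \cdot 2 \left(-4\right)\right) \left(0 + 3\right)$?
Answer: $-3953$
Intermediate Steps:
$k = -129$ ($k = 3 + \left(4 + 6 \cdot 2 \left(-4\right)\right) \left(0 + 3\right) = 3 + \left(4 + 12 \left(-4\right)\right) 3 = 3 + \left(4 - 48\right) 3 = 3 - 132 = -129$)
$D = 6$
$R{\left(b,m \right)} = m \left(6 + m\right)$ ($R{\left(b,m \right)} = \left(m + 6\right) m = \left(6 + m\right) m = m \left(6 + m\right)$)
$67 \left(-131 + R{\left(k,D \right)}\right) = 67 \left(-131 + 6 \left(6 + 6\right)\right) = 67 \left(-131 + 6 \cdot 12\right) = 67 \left(-131 + 72\right) = 67 \left(-59\right) = -3953$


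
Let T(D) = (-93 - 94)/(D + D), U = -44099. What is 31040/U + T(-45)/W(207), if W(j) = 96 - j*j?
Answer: -119443027313/169682809230 ≈ -0.70392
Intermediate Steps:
W(j) = 96 - j**2
T(D) = -187/(2*D) (T(D) = -187*1/(2*D) = -187/(2*D))
31040/U + T(-45)/W(207) = 31040/(-44099) + (-187/2/(-45))/(96 - 1*207**2) = 31040*(-1/44099) + (-187/2*(-1/45))/(96 - 1*42849) = -31040/44099 + 187/(90*(96 - 42849)) = -31040/44099 + (187/90)/(-42753) = -31040/44099 + (187/90)*(-1/42753) = -31040/44099 - 187/3847770 = -119443027313/169682809230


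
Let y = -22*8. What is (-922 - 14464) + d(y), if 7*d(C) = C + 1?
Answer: -15411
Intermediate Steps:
y = -176
d(C) = ⅐ + C/7 (d(C) = (C + 1)/7 = (1 + C)/7 = ⅐ + C/7)
(-922 - 14464) + d(y) = (-922 - 14464) + (⅐ + (⅐)*(-176)) = -15386 + (⅐ - 176/7) = -15386 - 25 = -15411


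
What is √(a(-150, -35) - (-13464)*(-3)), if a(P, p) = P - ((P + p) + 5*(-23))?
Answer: I*√40242 ≈ 200.6*I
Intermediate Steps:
a(P, p) = 115 - p (a(P, p) = P - ((P + p) - 115) = P - (-115 + P + p) = P + (115 - P - p) = 115 - p)
√(a(-150, -35) - (-13464)*(-3)) = √((115 - 1*(-35)) - (-13464)*(-3)) = √((115 + 35) - 306*132) = √(150 - 40392) = √(-40242) = I*√40242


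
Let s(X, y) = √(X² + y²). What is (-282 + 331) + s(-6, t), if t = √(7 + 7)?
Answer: 49 + 5*√2 ≈ 56.071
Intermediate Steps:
t = √14 ≈ 3.7417
(-282 + 331) + s(-6, t) = (-282 + 331) + √((-6)² + (√14)²) = 49 + √(36 + 14) = 49 + √50 = 49 + 5*√2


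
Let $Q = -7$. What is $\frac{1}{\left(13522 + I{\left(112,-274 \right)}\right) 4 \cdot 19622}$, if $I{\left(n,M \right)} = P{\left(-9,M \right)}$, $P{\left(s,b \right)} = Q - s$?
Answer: $\frac{1}{1061471712} \approx 9.4209 \cdot 10^{-10}$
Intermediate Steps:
$P{\left(s,b \right)} = -7 - s$
$I{\left(n,M \right)} = 2$ ($I{\left(n,M \right)} = -7 - -9 = -7 + 9 = 2$)
$\frac{1}{\left(13522 + I{\left(112,-274 \right)}\right) 4 \cdot 19622} = \frac{1}{\left(13522 + 2\right) 4 \cdot 19622} = \frac{1}{13524 \cdot 78488} = \frac{1}{13524} \cdot \frac{1}{78488} = \frac{1}{1061471712}$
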